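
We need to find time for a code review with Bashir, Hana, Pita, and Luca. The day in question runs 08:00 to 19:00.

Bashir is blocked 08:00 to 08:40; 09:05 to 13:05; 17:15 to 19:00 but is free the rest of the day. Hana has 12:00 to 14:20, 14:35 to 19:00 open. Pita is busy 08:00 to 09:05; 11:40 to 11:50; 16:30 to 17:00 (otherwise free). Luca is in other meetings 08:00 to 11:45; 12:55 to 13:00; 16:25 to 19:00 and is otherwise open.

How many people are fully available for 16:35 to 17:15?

Bashir free: 08:40-09:05, 13:05-17:15 (invert busy blocks within the working day).
Hana free: 12:00-14:20, 14:35-19:00.
Pita free: 09:05-11:40, 11:50-16:30, 17:00-19:00 (invert busy blocks within the working day).
Luca free: 11:45-12:55, 13:00-16:25 (invert busy blocks within the working day).
Bashir and Hana can make the full 16:35-17:15 slot — that's 2.

2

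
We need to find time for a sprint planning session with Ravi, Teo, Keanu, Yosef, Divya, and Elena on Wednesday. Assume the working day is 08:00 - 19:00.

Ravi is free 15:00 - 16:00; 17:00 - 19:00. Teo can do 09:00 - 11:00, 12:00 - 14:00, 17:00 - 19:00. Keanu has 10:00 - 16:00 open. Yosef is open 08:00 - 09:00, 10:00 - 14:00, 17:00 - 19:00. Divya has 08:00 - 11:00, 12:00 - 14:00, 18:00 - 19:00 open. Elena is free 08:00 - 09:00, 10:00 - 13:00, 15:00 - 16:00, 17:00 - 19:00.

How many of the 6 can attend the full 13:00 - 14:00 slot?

4

Teo, Keanu, Yosef, and Divya can make the full 13:00-14:00 slot — that's 4.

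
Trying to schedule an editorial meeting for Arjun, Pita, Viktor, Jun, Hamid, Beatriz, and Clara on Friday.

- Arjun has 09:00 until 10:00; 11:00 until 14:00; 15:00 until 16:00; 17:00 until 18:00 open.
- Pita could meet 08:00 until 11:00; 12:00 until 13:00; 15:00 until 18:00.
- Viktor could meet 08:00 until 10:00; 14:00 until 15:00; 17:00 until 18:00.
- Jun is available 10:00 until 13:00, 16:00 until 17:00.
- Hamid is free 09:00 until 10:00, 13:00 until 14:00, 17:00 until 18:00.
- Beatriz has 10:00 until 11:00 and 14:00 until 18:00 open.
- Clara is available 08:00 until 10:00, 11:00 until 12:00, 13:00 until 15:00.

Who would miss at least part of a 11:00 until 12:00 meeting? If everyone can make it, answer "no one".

Beatriz, Hamid, Pita, Viktor

Arjun: free for 11:00-12:00. Pita: not fully free for 11:00-12:00. Viktor: not fully free for 11:00-12:00. Jun: free for 11:00-12:00. Hamid: not fully free for 11:00-12:00. Beatriz: not fully free for 11:00-12:00. Clara: free for 11:00-12:00.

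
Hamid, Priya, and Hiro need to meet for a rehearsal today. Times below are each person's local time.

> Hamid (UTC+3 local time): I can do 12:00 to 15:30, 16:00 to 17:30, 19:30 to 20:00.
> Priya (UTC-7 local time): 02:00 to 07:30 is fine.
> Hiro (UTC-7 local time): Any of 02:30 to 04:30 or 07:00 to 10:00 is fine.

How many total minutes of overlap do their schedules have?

Hamid in UTC: 09:00-12:30, 13:00-14:30, 16:30-17:00 (subtract 3h to convert from UTC+3).
Priya in UTC: 09:00-14:30 (add 7h to convert from UTC-7).
Hiro in UTC: 09:30-11:30, 14:00-17:00 (add 7h to convert from UTC-7).
Hamid ∩ Priya: 09:00-12:30, 13:00-14:30.
Hamid ∩ Priya ∩ Hiro: 09:30-11:30, 14:00-14:30.
Those are the intersection windows.
Summing the common windows: 120 + 30 = 150 minutes.

150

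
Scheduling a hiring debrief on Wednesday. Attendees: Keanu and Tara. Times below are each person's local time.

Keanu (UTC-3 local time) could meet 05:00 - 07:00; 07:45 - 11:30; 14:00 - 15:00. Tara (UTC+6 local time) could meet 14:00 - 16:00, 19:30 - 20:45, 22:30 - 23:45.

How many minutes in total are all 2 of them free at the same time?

225

Keanu in UTC: 08:00-10:00, 10:45-14:30, 17:00-18:00 (add 3h to convert from UTC-3).
Tara in UTC: 08:00-10:00, 13:30-14:45, 16:30-17:45 (subtract 6h to convert from UTC+6).
Keanu ∩ Tara: 08:00-10:00, 13:30-14:30, 17:00-17:45.
Those are the intersection windows.
Summing the common windows: 120 + 60 + 45 = 225 minutes.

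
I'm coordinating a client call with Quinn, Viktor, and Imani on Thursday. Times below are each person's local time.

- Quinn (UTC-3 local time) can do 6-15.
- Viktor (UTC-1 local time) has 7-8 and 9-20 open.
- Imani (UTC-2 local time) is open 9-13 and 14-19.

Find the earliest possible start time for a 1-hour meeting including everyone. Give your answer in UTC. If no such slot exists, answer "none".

Quinn in UTC: 09:00-18:00 (add 3h to convert from UTC-3).
Viktor in UTC: 08:00-09:00, 10:00-21:00 (add 1h to convert from UTC-1).
Imani in UTC: 11:00-15:00, 16:00-21:00 (add 2h to convert from UTC-2).
Quinn ∩ Viktor: 10:00-18:00.
Quinn ∩ Viktor ∩ Imani: 11:00-15:00, 16:00-18:00.
Those are the intersection windows.
The first common window of at least 60 minutes is 11:00-15:00, so the earliest start is 11:00.

11:00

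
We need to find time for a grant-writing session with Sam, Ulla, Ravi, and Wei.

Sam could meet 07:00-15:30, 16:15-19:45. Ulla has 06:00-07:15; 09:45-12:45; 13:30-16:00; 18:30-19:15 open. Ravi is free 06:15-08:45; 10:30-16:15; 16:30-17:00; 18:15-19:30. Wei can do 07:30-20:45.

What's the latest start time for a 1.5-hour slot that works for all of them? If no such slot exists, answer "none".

14:00

Sam ∩ Ulla: 07:00-07:15, 09:45-12:45, 13:30-15:30, 18:30-19:15.
Sam ∩ Ulla ∩ Ravi: 07:00-07:15, 10:30-12:45, 13:30-15:30, 18:30-19:15.
Sam ∩ Ulla ∩ Ravi ∩ Wei: 10:30-12:45, 13:30-15:30, 18:30-19:15.
The last common window of at least 90 minutes is 13:30-15:30; a 90-minute meeting can start as late as 14:00 and still end by 15:30.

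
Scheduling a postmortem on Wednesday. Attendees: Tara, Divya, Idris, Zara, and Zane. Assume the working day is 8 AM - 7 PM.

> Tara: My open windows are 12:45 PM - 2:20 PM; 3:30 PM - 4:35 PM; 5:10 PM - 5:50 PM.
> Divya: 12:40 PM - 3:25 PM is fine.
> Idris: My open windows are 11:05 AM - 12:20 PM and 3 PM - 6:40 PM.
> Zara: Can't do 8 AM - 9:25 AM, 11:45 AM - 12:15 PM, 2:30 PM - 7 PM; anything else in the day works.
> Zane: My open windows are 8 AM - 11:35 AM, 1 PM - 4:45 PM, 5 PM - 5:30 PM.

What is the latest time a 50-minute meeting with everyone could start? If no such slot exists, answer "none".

Tara free: 12:45-14:20, 15:30-16:35, 17:10-17:50.
Divya free: 12:40-15:25.
Idris free: 11:05-12:20, 15:00-18:40.
Zara free: 09:25-11:45, 12:15-14:30 (invert busy blocks within the working day).
Zane free: 08:00-11:35, 13:00-16:45, 17:00-17:30.
Tara ∩ Divya: 12:45-14:20.
Tara ∩ Divya ∩ Idris: ∅.
Tara ∩ Divya ∩ Idris ∩ Zara: ∅.
Tara ∩ Divya ∩ Idris ∩ Zara ∩ Zane: ∅.
There is no time when everyone is free.
No common window is at least 50 minutes long.

none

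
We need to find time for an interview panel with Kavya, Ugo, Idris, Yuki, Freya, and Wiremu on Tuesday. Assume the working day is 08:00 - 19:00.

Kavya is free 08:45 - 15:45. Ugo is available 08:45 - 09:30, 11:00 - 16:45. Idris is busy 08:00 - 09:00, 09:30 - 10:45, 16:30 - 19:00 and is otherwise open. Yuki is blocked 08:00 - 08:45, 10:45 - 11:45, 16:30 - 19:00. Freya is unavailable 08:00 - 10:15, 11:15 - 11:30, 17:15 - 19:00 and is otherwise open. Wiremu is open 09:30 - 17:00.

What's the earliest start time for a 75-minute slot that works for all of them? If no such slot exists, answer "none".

11:45

Kavya free: 08:45-15:45.
Ugo free: 08:45-09:30, 11:00-16:45.
Idris free: 09:00-09:30, 10:45-16:30 (invert busy blocks within the working day).
Yuki free: 08:45-10:45, 11:45-16:30 (invert busy blocks within the working day).
Freya free: 10:15-11:15, 11:30-17:15 (invert busy blocks within the working day).
Wiremu free: 09:30-17:00.
Kavya ∩ Ugo: 08:45-09:30, 11:00-15:45.
Kavya ∩ Ugo ∩ Idris: 09:00-09:30, 11:00-15:45.
Kavya ∩ Ugo ∩ Idris ∩ Yuki: 09:00-09:30, 11:45-15:45.
Kavya ∩ Ugo ∩ Idris ∩ Yuki ∩ Freya: 11:45-15:45.
Kavya ∩ Ugo ∩ Idris ∩ Yuki ∩ Freya ∩ Wiremu: 11:45-15:45.
The first common window of at least 75 minutes is 11:45-15:45, so the earliest start is 11:45.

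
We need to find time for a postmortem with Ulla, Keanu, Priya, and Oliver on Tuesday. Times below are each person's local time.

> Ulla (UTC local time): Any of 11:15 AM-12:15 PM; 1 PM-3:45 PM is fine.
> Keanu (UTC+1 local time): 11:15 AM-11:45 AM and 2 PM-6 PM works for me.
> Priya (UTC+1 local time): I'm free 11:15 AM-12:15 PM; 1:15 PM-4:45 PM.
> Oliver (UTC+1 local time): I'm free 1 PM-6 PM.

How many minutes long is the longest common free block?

Ulla in UTC: 11:15-12:15, 13:00-15:45.
Keanu in UTC: 10:15-10:45, 13:00-17:00 (subtract 1h to convert from UTC+1).
Priya in UTC: 10:15-11:15, 12:15-15:45 (subtract 1h to convert from UTC+1).
Oliver in UTC: 12:00-17:00 (subtract 1h to convert from UTC+1).
Ulla ∩ Keanu: 13:00-15:45.
Ulla ∩ Keanu ∩ Priya: 13:00-15:45.
Ulla ∩ Keanu ∩ Priya ∩ Oliver: 13:00-15:45.
The longest is 13:00-15:45 at 165 minutes.

165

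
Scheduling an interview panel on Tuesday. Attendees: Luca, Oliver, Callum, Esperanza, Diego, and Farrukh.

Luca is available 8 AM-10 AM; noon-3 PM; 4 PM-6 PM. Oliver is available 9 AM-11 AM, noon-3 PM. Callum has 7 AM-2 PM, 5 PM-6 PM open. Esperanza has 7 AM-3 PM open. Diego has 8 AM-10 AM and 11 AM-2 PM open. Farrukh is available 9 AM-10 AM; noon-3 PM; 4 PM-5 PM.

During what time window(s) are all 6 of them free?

09:00-10:00, 12:00-14:00

Luca ∩ Oliver: 09:00-10:00, 12:00-15:00.
Luca ∩ Oliver ∩ Callum: 09:00-10:00, 12:00-14:00.
Luca ∩ Oliver ∩ Callum ∩ Esperanza: 09:00-10:00, 12:00-14:00.
Luca ∩ Oliver ∩ Callum ∩ Esperanza ∩ Diego: 09:00-10:00, 12:00-14:00.
Luca ∩ Oliver ∩ Callum ∩ Esperanza ∩ Diego ∩ Farrukh: 09:00-10:00, 12:00-14:00.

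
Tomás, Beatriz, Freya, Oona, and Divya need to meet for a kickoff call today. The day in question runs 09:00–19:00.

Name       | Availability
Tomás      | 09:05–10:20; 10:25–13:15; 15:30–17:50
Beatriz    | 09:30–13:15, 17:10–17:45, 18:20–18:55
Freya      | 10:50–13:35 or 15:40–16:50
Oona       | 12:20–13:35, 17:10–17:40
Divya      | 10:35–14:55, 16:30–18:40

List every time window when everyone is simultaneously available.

12:20-13:15

Tomás ∩ Beatriz: 09:30-10:20, 10:25-13:15, 17:10-17:45.
Tomás ∩ Beatriz ∩ Freya: 10:50-13:15.
Tomás ∩ Beatriz ∩ Freya ∩ Oona: 12:20-13:15.
Tomás ∩ Beatriz ∩ Freya ∩ Oona ∩ Divya: 12:20-13:15.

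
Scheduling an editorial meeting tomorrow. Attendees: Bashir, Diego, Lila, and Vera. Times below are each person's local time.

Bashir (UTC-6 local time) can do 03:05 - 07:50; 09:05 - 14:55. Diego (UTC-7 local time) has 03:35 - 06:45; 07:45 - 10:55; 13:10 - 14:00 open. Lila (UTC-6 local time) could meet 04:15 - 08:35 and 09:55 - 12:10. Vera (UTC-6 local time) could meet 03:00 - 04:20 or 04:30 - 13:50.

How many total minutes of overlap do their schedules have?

310

Bashir in UTC: 09:05-13:50, 15:05-20:55 (add 6h to convert from UTC-6).
Diego in UTC: 10:35-13:45, 14:45-17:55, 20:10-21:00 (add 7h to convert from UTC-7).
Lila in UTC: 10:15-14:35, 15:55-18:10 (add 6h to convert from UTC-6).
Vera in UTC: 09:00-10:20, 10:30-19:50 (add 6h to convert from UTC-6).
Bashir ∩ Diego: 10:35-13:45, 15:05-17:55, 20:10-20:55.
Bashir ∩ Diego ∩ Lila: 10:35-13:45, 15:55-17:55.
Bashir ∩ Diego ∩ Lila ∩ Vera: 10:35-13:45, 15:55-17:55.
So the common availability across everyone is 10:35-13:45, 15:55-17:55.
Summing the common windows: 190 + 120 = 310 minutes.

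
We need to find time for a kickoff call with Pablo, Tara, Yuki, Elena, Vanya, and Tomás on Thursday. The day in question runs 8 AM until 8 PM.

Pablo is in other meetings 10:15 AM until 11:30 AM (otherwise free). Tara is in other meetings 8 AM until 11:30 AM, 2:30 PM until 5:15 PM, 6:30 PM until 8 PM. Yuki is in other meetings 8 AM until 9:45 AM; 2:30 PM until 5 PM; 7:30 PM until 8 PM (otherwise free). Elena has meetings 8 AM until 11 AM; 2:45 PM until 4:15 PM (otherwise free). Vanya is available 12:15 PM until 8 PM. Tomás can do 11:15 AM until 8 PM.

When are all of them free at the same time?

Pablo free: 08:00-10:15, 11:30-20:00 (invert busy blocks within the working day).
Tara free: 11:30-14:30, 17:15-18:30 (invert busy blocks within the working day).
Yuki free: 09:45-14:30, 17:00-19:30 (invert busy blocks within the working day).
Elena free: 11:00-14:45, 16:15-20:00 (invert busy blocks within the working day).
Vanya free: 12:15-20:00.
Tomás free: 11:15-20:00.
Pablo ∩ Tara: 11:30-14:30, 17:15-18:30.
Pablo ∩ Tara ∩ Yuki: 11:30-14:30, 17:15-18:30.
Pablo ∩ Tara ∩ Yuki ∩ Elena: 11:30-14:30, 17:15-18:30.
Pablo ∩ Tara ∩ Yuki ∩ Elena ∩ Vanya: 12:15-14:30, 17:15-18:30.
Pablo ∩ Tara ∩ Yuki ∩ Elena ∩ Vanya ∩ Tomás: 12:15-14:30, 17:15-18:30.
Those are the intersection windows.

12:15-14:30, 17:15-18:30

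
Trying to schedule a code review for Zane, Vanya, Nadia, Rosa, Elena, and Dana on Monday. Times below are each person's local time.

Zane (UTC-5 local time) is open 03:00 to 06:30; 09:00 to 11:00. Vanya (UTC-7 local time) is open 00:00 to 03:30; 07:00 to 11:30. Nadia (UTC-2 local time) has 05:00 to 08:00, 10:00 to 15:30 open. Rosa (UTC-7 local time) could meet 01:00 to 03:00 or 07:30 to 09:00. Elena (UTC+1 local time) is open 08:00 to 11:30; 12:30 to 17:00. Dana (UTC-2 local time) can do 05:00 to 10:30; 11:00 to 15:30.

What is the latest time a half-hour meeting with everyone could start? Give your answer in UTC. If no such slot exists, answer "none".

15:30

Zane in UTC: 08:00-11:30, 14:00-16:00 (add 5h to convert from UTC-5).
Vanya in UTC: 07:00-10:30, 14:00-18:30 (add 7h to convert from UTC-7).
Nadia in UTC: 07:00-10:00, 12:00-17:30 (add 2h to convert from UTC-2).
Rosa in UTC: 08:00-10:00, 14:30-16:00 (add 7h to convert from UTC-7).
Elena in UTC: 07:00-10:30, 11:30-16:00 (subtract 1h to convert from UTC+1).
Dana in UTC: 07:00-12:30, 13:00-17:30 (add 2h to convert from UTC-2).
Zane ∩ Vanya: 08:00-10:30, 14:00-16:00.
Zane ∩ Vanya ∩ Nadia: 08:00-10:00, 14:00-16:00.
Zane ∩ Vanya ∩ Nadia ∩ Rosa: 08:00-10:00, 14:30-16:00.
Zane ∩ Vanya ∩ Nadia ∩ Rosa ∩ Elena: 08:00-10:00, 14:30-16:00.
Zane ∩ Vanya ∩ Nadia ∩ Rosa ∩ Elena ∩ Dana: 08:00-10:00, 14:30-16:00.
So the common availability across everyone is 08:00-10:00, 14:30-16:00.
The last common window of at least 30 minutes is 14:30-16:00; a 30-minute meeting can start as late as 15:30 and still end by 16:00.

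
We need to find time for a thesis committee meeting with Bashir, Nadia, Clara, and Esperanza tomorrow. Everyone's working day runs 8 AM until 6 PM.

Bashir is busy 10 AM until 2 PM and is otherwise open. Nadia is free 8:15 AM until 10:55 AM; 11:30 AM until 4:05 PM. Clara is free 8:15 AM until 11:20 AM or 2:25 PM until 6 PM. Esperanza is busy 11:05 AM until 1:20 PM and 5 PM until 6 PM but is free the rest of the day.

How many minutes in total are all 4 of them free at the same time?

Bashir free: 08:00-10:00, 14:00-18:00 (invert busy blocks within the working day).
Nadia free: 08:15-10:55, 11:30-16:05.
Clara free: 08:15-11:20, 14:25-18:00.
Esperanza free: 08:00-11:05, 13:20-17:00 (invert busy blocks within the working day).
Bashir ∩ Nadia: 08:15-10:00, 14:00-16:05.
Bashir ∩ Nadia ∩ Clara: 08:15-10:00, 14:25-16:05.
Bashir ∩ Nadia ∩ Clara ∩ Esperanza: 08:15-10:00, 14:25-16:05.
Summing the common windows: 105 + 100 = 205 minutes.

205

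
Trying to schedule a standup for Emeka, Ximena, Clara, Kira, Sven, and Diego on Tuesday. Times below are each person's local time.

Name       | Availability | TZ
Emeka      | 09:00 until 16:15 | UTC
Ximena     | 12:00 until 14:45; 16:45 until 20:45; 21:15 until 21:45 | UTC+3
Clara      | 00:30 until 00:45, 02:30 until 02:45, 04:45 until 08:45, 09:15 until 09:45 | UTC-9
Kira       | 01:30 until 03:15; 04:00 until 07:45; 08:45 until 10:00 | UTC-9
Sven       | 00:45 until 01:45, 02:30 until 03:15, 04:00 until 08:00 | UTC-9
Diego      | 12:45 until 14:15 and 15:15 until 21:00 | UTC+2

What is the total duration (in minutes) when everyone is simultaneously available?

Emeka in UTC: 09:00-16:15.
Ximena in UTC: 09:00-11:45, 13:45-17:45, 18:15-18:45 (subtract 3h to convert from UTC+3).
Clara in UTC: 09:30-09:45, 11:30-11:45, 13:45-17:45, 18:15-18:45 (add 9h to convert from UTC-9).
Kira in UTC: 10:30-12:15, 13:00-16:45, 17:45-19:00 (add 9h to convert from UTC-9).
Sven in UTC: 09:45-10:45, 11:30-12:15, 13:00-17:00 (add 9h to convert from UTC-9).
Diego in UTC: 10:45-12:15, 13:15-19:00 (subtract 2h to convert from UTC+2).
Emeka ∩ Ximena: 09:00-11:45, 13:45-16:15.
Emeka ∩ Ximena ∩ Clara: 09:30-09:45, 11:30-11:45, 13:45-16:15.
Emeka ∩ Ximena ∩ Clara ∩ Kira: 11:30-11:45, 13:45-16:15.
Emeka ∩ Ximena ∩ Clara ∩ Kira ∩ Sven: 11:30-11:45, 13:45-16:15.
Emeka ∩ Ximena ∩ Clara ∩ Kira ∩ Sven ∩ Diego: 11:30-11:45, 13:45-16:15.
Those are the intersection windows.
Summing the common windows: 15 + 150 = 165 minutes.

165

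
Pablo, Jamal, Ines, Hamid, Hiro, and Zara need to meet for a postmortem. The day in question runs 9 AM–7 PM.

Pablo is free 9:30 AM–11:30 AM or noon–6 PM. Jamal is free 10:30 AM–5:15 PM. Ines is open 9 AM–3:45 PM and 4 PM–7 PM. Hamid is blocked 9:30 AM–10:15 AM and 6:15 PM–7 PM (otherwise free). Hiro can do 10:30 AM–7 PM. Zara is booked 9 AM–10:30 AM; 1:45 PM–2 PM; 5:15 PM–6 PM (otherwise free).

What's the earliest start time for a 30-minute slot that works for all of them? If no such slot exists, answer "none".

10:30

Pablo free: 09:30-11:30, 12:00-18:00.
Jamal free: 10:30-17:15.
Ines free: 09:00-15:45, 16:00-19:00.
Hamid free: 09:00-09:30, 10:15-18:15 (invert busy blocks within the working day).
Hiro free: 10:30-19:00.
Zara free: 10:30-13:45, 14:00-17:15, 18:00-19:00 (invert busy blocks within the working day).
Pablo ∩ Jamal: 10:30-11:30, 12:00-17:15.
Pablo ∩ Jamal ∩ Ines: 10:30-11:30, 12:00-15:45, 16:00-17:15.
Pablo ∩ Jamal ∩ Ines ∩ Hamid: 10:30-11:30, 12:00-15:45, 16:00-17:15.
Pablo ∩ Jamal ∩ Ines ∩ Hamid ∩ Hiro: 10:30-11:30, 12:00-15:45, 16:00-17:15.
Pablo ∩ Jamal ∩ Ines ∩ Hamid ∩ Hiro ∩ Zara: 10:30-11:30, 12:00-13:45, 14:00-15:45, 16:00-17:15.
Those are the intersection windows.
The first common window of at least 30 minutes is 10:30-11:30, so the earliest start is 10:30.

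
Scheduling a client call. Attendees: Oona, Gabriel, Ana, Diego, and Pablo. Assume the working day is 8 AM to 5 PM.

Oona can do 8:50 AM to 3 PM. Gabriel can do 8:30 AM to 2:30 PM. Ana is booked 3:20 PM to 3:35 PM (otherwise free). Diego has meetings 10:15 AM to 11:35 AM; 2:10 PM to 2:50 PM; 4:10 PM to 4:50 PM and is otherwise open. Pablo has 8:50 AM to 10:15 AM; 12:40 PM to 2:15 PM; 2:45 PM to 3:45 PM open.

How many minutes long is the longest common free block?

Oona free: 08:50-15:00.
Gabriel free: 08:30-14:30.
Ana free: 08:00-15:20, 15:35-17:00 (invert busy blocks within the working day).
Diego free: 08:00-10:15, 11:35-14:10, 14:50-16:10, 16:50-17:00 (invert busy blocks within the working day).
Pablo free: 08:50-10:15, 12:40-14:15, 14:45-15:45.
Oona ∩ Gabriel: 08:50-14:30.
Oona ∩ Gabriel ∩ Ana: 08:50-14:30.
Oona ∩ Gabriel ∩ Ana ∩ Diego: 08:50-10:15, 11:35-14:10.
Oona ∩ Gabriel ∩ Ana ∩ Diego ∩ Pablo: 08:50-10:15, 12:40-14:10.
The longest is 12:40-14:10 at 90 minutes.

90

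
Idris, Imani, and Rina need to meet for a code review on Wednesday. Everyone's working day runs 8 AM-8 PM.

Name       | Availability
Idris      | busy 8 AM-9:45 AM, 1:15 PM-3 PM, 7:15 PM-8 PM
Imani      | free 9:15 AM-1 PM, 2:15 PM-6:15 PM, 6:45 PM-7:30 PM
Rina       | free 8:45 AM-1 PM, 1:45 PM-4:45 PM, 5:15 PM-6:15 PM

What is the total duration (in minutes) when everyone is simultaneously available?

Idris free: 09:45-13:15, 15:00-19:15 (invert busy blocks within the working day).
Imani free: 09:15-13:00, 14:15-18:15, 18:45-19:30.
Rina free: 08:45-13:00, 13:45-16:45, 17:15-18:15.
Idris ∩ Imani: 09:45-13:00, 15:00-18:15, 18:45-19:15.
Idris ∩ Imani ∩ Rina: 09:45-13:00, 15:00-16:45, 17:15-18:15.
Summing the common windows: 195 + 105 + 60 = 360 minutes.

360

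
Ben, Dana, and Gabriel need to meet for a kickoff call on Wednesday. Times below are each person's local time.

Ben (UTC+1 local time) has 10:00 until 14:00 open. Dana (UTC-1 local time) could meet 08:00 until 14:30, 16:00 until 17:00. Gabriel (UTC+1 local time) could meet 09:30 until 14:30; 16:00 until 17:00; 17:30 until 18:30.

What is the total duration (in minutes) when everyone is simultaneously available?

Ben in UTC: 09:00-13:00 (subtract 1h to convert from UTC+1).
Dana in UTC: 09:00-15:30, 17:00-18:00 (add 1h to convert from UTC-1).
Gabriel in UTC: 08:30-13:30, 15:00-16:00, 16:30-17:30 (subtract 1h to convert from UTC+1).
Ben ∩ Dana: 09:00-13:00.
Ben ∩ Dana ∩ Gabriel: 09:00-13:00.
Those are the intersection windows.
That's a single block of 240 minutes.

240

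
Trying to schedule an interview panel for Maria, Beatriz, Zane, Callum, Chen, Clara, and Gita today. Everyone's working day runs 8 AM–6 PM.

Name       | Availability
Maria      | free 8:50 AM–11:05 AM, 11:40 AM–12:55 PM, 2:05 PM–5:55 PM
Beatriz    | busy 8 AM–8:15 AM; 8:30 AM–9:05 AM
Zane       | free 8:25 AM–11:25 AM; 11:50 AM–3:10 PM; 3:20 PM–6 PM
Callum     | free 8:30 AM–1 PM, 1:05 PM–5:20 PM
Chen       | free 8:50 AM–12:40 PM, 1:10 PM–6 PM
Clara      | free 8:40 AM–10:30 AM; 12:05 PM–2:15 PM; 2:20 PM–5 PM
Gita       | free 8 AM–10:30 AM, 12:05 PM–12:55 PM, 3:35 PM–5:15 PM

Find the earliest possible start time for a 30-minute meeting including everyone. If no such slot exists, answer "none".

09:05

Maria free: 08:50-11:05, 11:40-12:55, 14:05-17:55.
Beatriz free: 08:15-08:30, 09:05-18:00 (invert busy blocks within the working day).
Zane free: 08:25-11:25, 11:50-15:10, 15:20-18:00.
Callum free: 08:30-13:00, 13:05-17:20.
Chen free: 08:50-12:40, 13:10-18:00.
Clara free: 08:40-10:30, 12:05-14:15, 14:20-17:00.
Gita free: 08:00-10:30, 12:05-12:55, 15:35-17:15.
Maria ∩ Beatriz: 09:05-11:05, 11:40-12:55, 14:05-17:55.
Maria ∩ Beatriz ∩ Zane: 09:05-11:05, 11:50-12:55, 14:05-15:10, 15:20-17:55.
Maria ∩ Beatriz ∩ Zane ∩ Callum: 09:05-11:05, 11:50-12:55, 14:05-15:10, 15:20-17:20.
Maria ∩ Beatriz ∩ Zane ∩ Callum ∩ Chen: 09:05-11:05, 11:50-12:40, 14:05-15:10, 15:20-17:20.
Maria ∩ Beatriz ∩ Zane ∩ Callum ∩ Chen ∩ Clara: 09:05-10:30, 12:05-12:40, 14:05-14:15, 14:20-15:10, 15:20-17:00.
Maria ∩ Beatriz ∩ Zane ∩ Callum ∩ Chen ∩ Clara ∩ Gita: 09:05-10:30, 12:05-12:40, 15:35-17:00.
The first common window of at least 30 minutes is 09:05-10:30, so the earliest start is 09:05.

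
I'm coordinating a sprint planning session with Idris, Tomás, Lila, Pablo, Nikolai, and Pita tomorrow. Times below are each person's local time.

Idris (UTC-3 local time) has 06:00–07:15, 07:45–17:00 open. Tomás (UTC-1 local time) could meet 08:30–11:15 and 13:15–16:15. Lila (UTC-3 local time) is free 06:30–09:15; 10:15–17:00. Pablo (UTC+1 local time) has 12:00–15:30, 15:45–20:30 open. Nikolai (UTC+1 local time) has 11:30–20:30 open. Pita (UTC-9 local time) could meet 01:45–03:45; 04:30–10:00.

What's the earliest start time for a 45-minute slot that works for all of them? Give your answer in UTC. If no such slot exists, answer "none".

Idris in UTC: 09:00-10:15, 10:45-20:00 (add 3h to convert from UTC-3).
Tomás in UTC: 09:30-12:15, 14:15-17:15 (add 1h to convert from UTC-1).
Lila in UTC: 09:30-12:15, 13:15-20:00 (add 3h to convert from UTC-3).
Pablo in UTC: 11:00-14:30, 14:45-19:30 (subtract 1h to convert from UTC+1).
Nikolai in UTC: 10:30-19:30 (subtract 1h to convert from UTC+1).
Pita in UTC: 10:45-12:45, 13:30-19:00 (add 9h to convert from UTC-9).
Idris ∩ Tomás: 09:30-10:15, 10:45-12:15, 14:15-17:15.
Idris ∩ Tomás ∩ Lila: 09:30-10:15, 10:45-12:15, 14:15-17:15.
Idris ∩ Tomás ∩ Lila ∩ Pablo: 11:00-12:15, 14:15-14:30, 14:45-17:15.
Idris ∩ Tomás ∩ Lila ∩ Pablo ∩ Nikolai: 11:00-12:15, 14:15-14:30, 14:45-17:15.
Idris ∩ Tomás ∩ Lila ∩ Pablo ∩ Nikolai ∩ Pita: 11:00-12:15, 14:15-14:30, 14:45-17:15.
Those are the intersection windows.
The first common window of at least 45 minutes is 11:00-12:15, so the earliest start is 11:00.

11:00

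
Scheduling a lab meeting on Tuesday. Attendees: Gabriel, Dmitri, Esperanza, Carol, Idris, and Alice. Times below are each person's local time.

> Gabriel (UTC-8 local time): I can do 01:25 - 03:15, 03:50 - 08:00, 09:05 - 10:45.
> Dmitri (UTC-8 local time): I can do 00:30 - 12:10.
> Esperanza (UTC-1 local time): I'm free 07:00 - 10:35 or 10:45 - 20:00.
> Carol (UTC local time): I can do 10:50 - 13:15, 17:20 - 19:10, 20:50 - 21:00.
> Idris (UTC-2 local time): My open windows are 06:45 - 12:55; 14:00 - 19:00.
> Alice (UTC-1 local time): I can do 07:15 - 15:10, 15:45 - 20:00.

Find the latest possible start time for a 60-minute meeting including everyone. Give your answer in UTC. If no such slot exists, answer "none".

Gabriel in UTC: 09:25-11:15, 11:50-16:00, 17:05-18:45 (add 8h to convert from UTC-8).
Dmitri in UTC: 08:30-20:10 (add 8h to convert from UTC-8).
Esperanza in UTC: 08:00-11:35, 11:45-21:00 (add 1h to convert from UTC-1).
Carol in UTC: 10:50-13:15, 17:20-19:10, 20:50-21:00.
Idris in UTC: 08:45-14:55, 16:00-21:00 (add 2h to convert from UTC-2).
Alice in UTC: 08:15-16:10, 16:45-21:00 (add 1h to convert from UTC-1).
Gabriel ∩ Dmitri: 09:25-11:15, 11:50-16:00, 17:05-18:45.
Gabriel ∩ Dmitri ∩ Esperanza: 09:25-11:15, 11:50-16:00, 17:05-18:45.
Gabriel ∩ Dmitri ∩ Esperanza ∩ Carol: 10:50-11:15, 11:50-13:15, 17:20-18:45.
Gabriel ∩ Dmitri ∩ Esperanza ∩ Carol ∩ Idris: 10:50-11:15, 11:50-13:15, 17:20-18:45.
Gabriel ∩ Dmitri ∩ Esperanza ∩ Carol ∩ Idris ∩ Alice: 10:50-11:15, 11:50-13:15, 17:20-18:45.
The last common window of at least 60 minutes is 17:20-18:45; a 60-minute meeting can start as late as 17:45 and still end by 18:45.

17:45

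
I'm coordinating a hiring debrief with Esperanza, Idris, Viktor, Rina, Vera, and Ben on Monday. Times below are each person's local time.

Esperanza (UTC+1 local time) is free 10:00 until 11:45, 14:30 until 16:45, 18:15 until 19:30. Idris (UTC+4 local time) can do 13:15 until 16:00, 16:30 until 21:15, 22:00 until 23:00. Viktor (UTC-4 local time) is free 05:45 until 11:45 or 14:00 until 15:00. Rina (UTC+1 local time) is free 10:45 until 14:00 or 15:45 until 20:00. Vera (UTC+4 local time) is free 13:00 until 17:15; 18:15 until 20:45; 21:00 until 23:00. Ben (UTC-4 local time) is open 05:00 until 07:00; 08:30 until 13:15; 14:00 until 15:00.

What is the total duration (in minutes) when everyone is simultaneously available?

150

Esperanza in UTC: 09:00-10:45, 13:30-15:45, 17:15-18:30 (subtract 1h to convert from UTC+1).
Idris in UTC: 09:15-12:00, 12:30-17:15, 18:00-19:00 (subtract 4h to convert from UTC+4).
Viktor in UTC: 09:45-15:45, 18:00-19:00 (add 4h to convert from UTC-4).
Rina in UTC: 09:45-13:00, 14:45-19:00 (subtract 1h to convert from UTC+1).
Vera in UTC: 09:00-13:15, 14:15-16:45, 17:00-19:00 (subtract 4h to convert from UTC+4).
Ben in UTC: 09:00-11:00, 12:30-17:15, 18:00-19:00 (add 4h to convert from UTC-4).
Esperanza ∩ Idris: 09:15-10:45, 13:30-15:45, 18:00-18:30.
Esperanza ∩ Idris ∩ Viktor: 09:45-10:45, 13:30-15:45, 18:00-18:30.
Esperanza ∩ Idris ∩ Viktor ∩ Rina: 09:45-10:45, 14:45-15:45, 18:00-18:30.
Esperanza ∩ Idris ∩ Viktor ∩ Rina ∩ Vera: 09:45-10:45, 14:45-15:45, 18:00-18:30.
Esperanza ∩ Idris ∩ Viktor ∩ Rina ∩ Vera ∩ Ben: 09:45-10:45, 14:45-15:45, 18:00-18:30.
Summing the common windows: 60 + 60 + 30 = 150 minutes.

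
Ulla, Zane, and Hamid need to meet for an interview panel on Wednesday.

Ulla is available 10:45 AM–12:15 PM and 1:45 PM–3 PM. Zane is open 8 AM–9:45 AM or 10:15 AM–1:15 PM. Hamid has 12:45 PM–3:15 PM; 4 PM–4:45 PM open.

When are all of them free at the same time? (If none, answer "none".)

Ulla ∩ Zane: 10:45-12:15.
Ulla ∩ Zane ∩ Hamid: ∅.
There is no time when everyone is free.

none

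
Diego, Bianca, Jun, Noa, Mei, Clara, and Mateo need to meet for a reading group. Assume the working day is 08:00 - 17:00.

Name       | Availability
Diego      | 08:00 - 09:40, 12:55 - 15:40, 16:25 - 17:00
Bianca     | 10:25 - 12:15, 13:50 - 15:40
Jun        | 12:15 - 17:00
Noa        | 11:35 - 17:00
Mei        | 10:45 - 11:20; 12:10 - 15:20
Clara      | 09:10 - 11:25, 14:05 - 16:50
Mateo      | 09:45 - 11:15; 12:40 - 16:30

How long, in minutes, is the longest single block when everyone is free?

75

Diego ∩ Bianca: 13:50-15:40.
Diego ∩ Bianca ∩ Jun: 13:50-15:40.
Diego ∩ Bianca ∩ Jun ∩ Noa: 13:50-15:40.
Diego ∩ Bianca ∩ Jun ∩ Noa ∩ Mei: 13:50-15:20.
Diego ∩ Bianca ∩ Jun ∩ Noa ∩ Mei ∩ Clara: 14:05-15:20.
Diego ∩ Bianca ∩ Jun ∩ Noa ∩ Mei ∩ Clara ∩ Mateo: 14:05-15:20.
The longest is 14:05-15:20 at 75 minutes.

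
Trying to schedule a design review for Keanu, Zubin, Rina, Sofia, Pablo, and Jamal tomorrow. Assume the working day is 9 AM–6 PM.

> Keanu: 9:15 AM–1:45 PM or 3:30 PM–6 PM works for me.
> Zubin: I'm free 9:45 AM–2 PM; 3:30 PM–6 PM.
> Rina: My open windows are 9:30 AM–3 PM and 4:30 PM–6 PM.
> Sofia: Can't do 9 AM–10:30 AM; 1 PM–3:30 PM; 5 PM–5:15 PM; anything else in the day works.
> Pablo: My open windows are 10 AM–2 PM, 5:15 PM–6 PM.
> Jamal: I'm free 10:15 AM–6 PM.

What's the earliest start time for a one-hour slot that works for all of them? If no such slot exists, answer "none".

Keanu free: 09:15-13:45, 15:30-18:00.
Zubin free: 09:45-14:00, 15:30-18:00.
Rina free: 09:30-15:00, 16:30-18:00.
Sofia free: 10:30-13:00, 15:30-17:00, 17:15-18:00 (invert busy blocks within the working day).
Pablo free: 10:00-14:00, 17:15-18:00.
Jamal free: 10:15-18:00.
Keanu ∩ Zubin: 09:45-13:45, 15:30-18:00.
Keanu ∩ Zubin ∩ Rina: 09:45-13:45, 16:30-18:00.
Keanu ∩ Zubin ∩ Rina ∩ Sofia: 10:30-13:00, 16:30-17:00, 17:15-18:00.
Keanu ∩ Zubin ∩ Rina ∩ Sofia ∩ Pablo: 10:30-13:00, 17:15-18:00.
Keanu ∩ Zubin ∩ Rina ∩ Sofia ∩ Pablo ∩ Jamal: 10:30-13:00, 17:15-18:00.
So the common availability across everyone is 10:30-13:00, 17:15-18:00.
The first common window of at least 60 minutes is 10:30-13:00, so the earliest start is 10:30.

10:30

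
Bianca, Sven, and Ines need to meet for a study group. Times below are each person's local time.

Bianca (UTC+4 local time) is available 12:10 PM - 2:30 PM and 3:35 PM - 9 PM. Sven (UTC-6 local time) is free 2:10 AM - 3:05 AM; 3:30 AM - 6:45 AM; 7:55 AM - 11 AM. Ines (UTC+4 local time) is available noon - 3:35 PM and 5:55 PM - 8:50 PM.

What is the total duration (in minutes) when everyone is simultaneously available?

290

Bianca in UTC: 08:10-10:30, 11:35-17:00 (subtract 4h to convert from UTC+4).
Sven in UTC: 08:10-09:05, 09:30-12:45, 13:55-17:00 (add 6h to convert from UTC-6).
Ines in UTC: 08:00-11:35, 13:55-16:50 (subtract 4h to convert from UTC+4).
Bianca ∩ Sven: 08:10-09:05, 09:30-10:30, 11:35-12:45, 13:55-17:00.
Bianca ∩ Sven ∩ Ines: 08:10-09:05, 09:30-10:30, 13:55-16:50.
Those are the intersection windows.
Summing the common windows: 55 + 60 + 175 = 290 minutes.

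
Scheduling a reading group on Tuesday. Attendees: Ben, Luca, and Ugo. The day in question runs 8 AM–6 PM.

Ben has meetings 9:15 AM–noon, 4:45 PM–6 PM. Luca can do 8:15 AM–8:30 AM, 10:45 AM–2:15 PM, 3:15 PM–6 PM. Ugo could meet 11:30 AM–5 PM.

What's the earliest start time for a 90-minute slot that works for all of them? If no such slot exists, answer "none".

Ben free: 08:00-09:15, 12:00-16:45 (invert busy blocks within the working day).
Luca free: 08:15-08:30, 10:45-14:15, 15:15-18:00.
Ugo free: 11:30-17:00.
Ben ∩ Luca: 08:15-08:30, 12:00-14:15, 15:15-16:45.
Ben ∩ Luca ∩ Ugo: 12:00-14:15, 15:15-16:45.
The first common window of at least 90 minutes is 12:00-14:15, so the earliest start is 12:00.

12:00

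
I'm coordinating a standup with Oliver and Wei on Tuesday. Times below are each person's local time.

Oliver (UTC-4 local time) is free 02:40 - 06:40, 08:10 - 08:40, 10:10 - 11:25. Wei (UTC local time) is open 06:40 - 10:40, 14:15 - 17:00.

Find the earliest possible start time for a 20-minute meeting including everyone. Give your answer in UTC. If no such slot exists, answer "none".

Oliver in UTC: 06:40-10:40, 12:10-12:40, 14:10-15:25 (add 4h to convert from UTC-4).
Wei in UTC: 06:40-10:40, 14:15-17:00.
Oliver ∩ Wei: 06:40-10:40, 14:15-15:25.
Those are the intersection windows.
The first common window of at least 20 minutes is 06:40-10:40, so the earliest start is 06:40.

06:40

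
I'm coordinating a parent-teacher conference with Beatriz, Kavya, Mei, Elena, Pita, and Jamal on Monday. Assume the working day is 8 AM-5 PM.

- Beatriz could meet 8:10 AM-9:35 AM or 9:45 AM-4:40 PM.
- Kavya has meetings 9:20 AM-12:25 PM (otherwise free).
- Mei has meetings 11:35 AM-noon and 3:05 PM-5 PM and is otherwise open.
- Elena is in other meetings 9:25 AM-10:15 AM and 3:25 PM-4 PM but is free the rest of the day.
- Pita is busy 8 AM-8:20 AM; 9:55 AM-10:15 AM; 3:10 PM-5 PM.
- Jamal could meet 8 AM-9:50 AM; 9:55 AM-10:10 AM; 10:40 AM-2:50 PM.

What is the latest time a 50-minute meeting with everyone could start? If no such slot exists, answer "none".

Beatriz free: 08:10-09:35, 09:45-16:40.
Kavya free: 08:00-09:20, 12:25-17:00 (invert busy blocks within the working day).
Mei free: 08:00-11:35, 12:00-15:05 (invert busy blocks within the working day).
Elena free: 08:00-09:25, 10:15-15:25, 16:00-17:00 (invert busy blocks within the working day).
Pita free: 08:20-09:55, 10:15-15:10 (invert busy blocks within the working day).
Jamal free: 08:00-09:50, 09:55-10:10, 10:40-14:50.
Beatriz ∩ Kavya: 08:10-09:20, 12:25-16:40.
Beatriz ∩ Kavya ∩ Mei: 08:10-09:20, 12:25-15:05.
Beatriz ∩ Kavya ∩ Mei ∩ Elena: 08:10-09:20, 12:25-15:05.
Beatriz ∩ Kavya ∩ Mei ∩ Elena ∩ Pita: 08:20-09:20, 12:25-15:05.
Beatriz ∩ Kavya ∩ Mei ∩ Elena ∩ Pita ∩ Jamal: 08:20-09:20, 12:25-14:50.
The last common window of at least 50 minutes is 12:25-14:50; a 50-minute meeting can start as late as 14:00 and still end by 14:50.

14:00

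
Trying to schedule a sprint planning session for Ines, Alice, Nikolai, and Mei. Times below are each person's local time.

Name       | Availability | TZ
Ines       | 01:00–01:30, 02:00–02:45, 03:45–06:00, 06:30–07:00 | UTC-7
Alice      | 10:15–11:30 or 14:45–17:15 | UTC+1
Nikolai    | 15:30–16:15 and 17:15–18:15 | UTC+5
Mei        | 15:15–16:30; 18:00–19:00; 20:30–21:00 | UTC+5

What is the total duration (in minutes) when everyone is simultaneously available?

Ines in UTC: 08:00-08:30, 09:00-09:45, 10:45-13:00, 13:30-14:00 (add 7h to convert from UTC-7).
Alice in UTC: 09:15-10:30, 13:45-16:15 (subtract 1h to convert from UTC+1).
Nikolai in UTC: 10:30-11:15, 12:15-13:15 (subtract 5h to convert from UTC+5).
Mei in UTC: 10:15-11:30, 13:00-14:00, 15:30-16:00 (subtract 5h to convert from UTC+5).
Ines ∩ Alice: 09:15-09:45, 13:45-14:00.
Ines ∩ Alice ∩ Nikolai: ∅.
Ines ∩ Alice ∩ Nikolai ∩ Mei: ∅.
There is no time when everyone is free.
There is no common window, so the total is 0 minutes.

0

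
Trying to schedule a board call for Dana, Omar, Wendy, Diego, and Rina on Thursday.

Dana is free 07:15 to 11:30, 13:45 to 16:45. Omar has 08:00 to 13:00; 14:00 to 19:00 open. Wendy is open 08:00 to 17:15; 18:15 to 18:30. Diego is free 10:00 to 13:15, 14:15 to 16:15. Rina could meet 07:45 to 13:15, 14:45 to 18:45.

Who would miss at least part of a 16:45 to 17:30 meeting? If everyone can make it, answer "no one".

Dana: not fully free for 16:45-17:30. Omar: free for 16:45-17:30. Wendy: not fully free for 16:45-17:30. Diego: not fully free for 16:45-17:30. Rina: free for 16:45-17:30.

Dana, Diego, Wendy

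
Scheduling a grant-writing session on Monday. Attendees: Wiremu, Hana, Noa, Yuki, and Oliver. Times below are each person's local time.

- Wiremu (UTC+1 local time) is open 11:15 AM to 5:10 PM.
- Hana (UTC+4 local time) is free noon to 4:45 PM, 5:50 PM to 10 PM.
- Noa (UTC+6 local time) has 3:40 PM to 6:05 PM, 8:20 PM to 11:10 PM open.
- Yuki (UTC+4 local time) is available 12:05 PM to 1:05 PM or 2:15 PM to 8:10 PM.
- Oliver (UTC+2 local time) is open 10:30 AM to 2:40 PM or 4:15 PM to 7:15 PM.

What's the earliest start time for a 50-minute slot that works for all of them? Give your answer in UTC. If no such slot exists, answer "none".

10:15

Wiremu in UTC: 10:15-16:10 (subtract 1h to convert from UTC+1).
Hana in UTC: 08:00-12:45, 13:50-18:00 (subtract 4h to convert from UTC+4).
Noa in UTC: 09:40-12:05, 14:20-17:10 (subtract 6h to convert from UTC+6).
Yuki in UTC: 08:05-09:05, 10:15-16:10 (subtract 4h to convert from UTC+4).
Oliver in UTC: 08:30-12:40, 14:15-17:15 (subtract 2h to convert from UTC+2).
Wiremu ∩ Hana: 10:15-12:45, 13:50-16:10.
Wiremu ∩ Hana ∩ Noa: 10:15-12:05, 14:20-16:10.
Wiremu ∩ Hana ∩ Noa ∩ Yuki: 10:15-12:05, 14:20-16:10.
Wiremu ∩ Hana ∩ Noa ∩ Yuki ∩ Oliver: 10:15-12:05, 14:20-16:10.
Those are the intersection windows.
The first common window of at least 50 minutes is 10:15-12:05, so the earliest start is 10:15.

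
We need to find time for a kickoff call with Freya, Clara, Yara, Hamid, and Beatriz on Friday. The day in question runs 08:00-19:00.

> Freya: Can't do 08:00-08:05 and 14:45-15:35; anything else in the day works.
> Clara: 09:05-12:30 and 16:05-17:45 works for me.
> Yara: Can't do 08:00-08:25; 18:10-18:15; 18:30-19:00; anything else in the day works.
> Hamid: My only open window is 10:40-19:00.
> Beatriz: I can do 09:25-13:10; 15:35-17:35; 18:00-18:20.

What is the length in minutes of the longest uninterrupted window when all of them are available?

110

Freya free: 08:05-14:45, 15:35-19:00 (invert busy blocks within the working day).
Clara free: 09:05-12:30, 16:05-17:45.
Yara free: 08:25-18:10, 18:15-18:30 (invert busy blocks within the working day).
Hamid free: 10:40-19:00.
Beatriz free: 09:25-13:10, 15:35-17:35, 18:00-18:20.
Freya ∩ Clara: 09:05-12:30, 16:05-17:45.
Freya ∩ Clara ∩ Yara: 09:05-12:30, 16:05-17:45.
Freya ∩ Clara ∩ Yara ∩ Hamid: 10:40-12:30, 16:05-17:45.
Freya ∩ Clara ∩ Yara ∩ Hamid ∩ Beatriz: 10:40-12:30, 16:05-17:35.
Those are the intersection windows.
The longest is 10:40-12:30 at 110 minutes.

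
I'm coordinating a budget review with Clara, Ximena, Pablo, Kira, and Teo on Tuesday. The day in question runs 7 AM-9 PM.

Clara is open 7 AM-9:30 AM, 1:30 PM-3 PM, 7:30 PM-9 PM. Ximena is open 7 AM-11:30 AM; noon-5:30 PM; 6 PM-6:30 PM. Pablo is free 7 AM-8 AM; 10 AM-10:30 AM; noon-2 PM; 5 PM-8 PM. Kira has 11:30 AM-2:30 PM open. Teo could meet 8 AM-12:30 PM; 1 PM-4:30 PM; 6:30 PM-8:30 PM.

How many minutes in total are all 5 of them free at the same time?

Clara ∩ Ximena: 07:00-09:30, 13:30-15:00.
Clara ∩ Ximena ∩ Pablo: 07:00-08:00, 13:30-14:00.
Clara ∩ Ximena ∩ Pablo ∩ Kira: 13:30-14:00.
Clara ∩ Ximena ∩ Pablo ∩ Kira ∩ Teo: 13:30-14:00.
That's a single block of 30 minutes.

30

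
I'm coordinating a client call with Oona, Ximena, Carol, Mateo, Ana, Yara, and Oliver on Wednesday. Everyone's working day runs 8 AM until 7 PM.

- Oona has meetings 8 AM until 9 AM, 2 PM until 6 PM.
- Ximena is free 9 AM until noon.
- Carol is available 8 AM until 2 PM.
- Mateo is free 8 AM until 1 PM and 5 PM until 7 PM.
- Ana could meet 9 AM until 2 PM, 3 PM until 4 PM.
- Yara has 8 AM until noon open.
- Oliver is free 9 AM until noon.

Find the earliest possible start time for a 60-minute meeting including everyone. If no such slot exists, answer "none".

Oona free: 09:00-14:00, 18:00-19:00 (invert busy blocks within the working day).
Ximena free: 09:00-12:00.
Carol free: 08:00-14:00.
Mateo free: 08:00-13:00, 17:00-19:00.
Ana free: 09:00-14:00, 15:00-16:00.
Yara free: 08:00-12:00.
Oliver free: 09:00-12:00.
Oona ∩ Ximena: 09:00-12:00.
Oona ∩ Ximena ∩ Carol: 09:00-12:00.
Oona ∩ Ximena ∩ Carol ∩ Mateo: 09:00-12:00.
Oona ∩ Ximena ∩ Carol ∩ Mateo ∩ Ana: 09:00-12:00.
Oona ∩ Ximena ∩ Carol ∩ Mateo ∩ Ana ∩ Yara: 09:00-12:00.
Oona ∩ Ximena ∩ Carol ∩ Mateo ∩ Ana ∩ Yara ∩ Oliver: 09:00-12:00.
Those are the intersection windows.
The first common window of at least 60 minutes is 09:00-12:00, so the earliest start is 09:00.

09:00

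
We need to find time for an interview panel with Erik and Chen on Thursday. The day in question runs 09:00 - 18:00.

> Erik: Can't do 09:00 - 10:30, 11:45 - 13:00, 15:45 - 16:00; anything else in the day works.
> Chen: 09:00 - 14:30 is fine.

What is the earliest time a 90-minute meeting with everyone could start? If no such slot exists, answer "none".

Erik free: 10:30-11:45, 13:00-15:45, 16:00-18:00 (invert busy blocks within the working day).
Chen free: 09:00-14:30.
Erik ∩ Chen: 10:30-11:45, 13:00-14:30.
The first common window of at least 90 minutes is 13:00-14:30, so the earliest start is 13:00.

13:00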